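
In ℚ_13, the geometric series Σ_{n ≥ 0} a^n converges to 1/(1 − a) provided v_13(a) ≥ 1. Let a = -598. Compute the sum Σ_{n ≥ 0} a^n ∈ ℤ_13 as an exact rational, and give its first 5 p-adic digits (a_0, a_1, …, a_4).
Σ a^n = 1/(1 − a) = 1/599;  first 5 digits = (1, 6, 6, 1, 9)

v_13(a) = 1 ≥ 1, so the series converges in ℤ_13 to 1/(1 − a) = 1/(1 − (-598)) = 1/599. Expand this rational in ℤ_13: compute digits iteratively via d_i = x_i mod 13, x_{i+1} = (x_i − d_i)/13. The first 5 digits are (1, 6, 6, 1, 9).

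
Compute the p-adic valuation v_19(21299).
v_19(21299) = 2

v_19(n) is the largest exponent k such that 19^k divides n. Factor out: 21299 = 19^2 · 59. (Sign doesn't affect v_p.) So v_19(21299) = 2.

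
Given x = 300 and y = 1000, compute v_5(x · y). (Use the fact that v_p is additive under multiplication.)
v_5(300000) = 5

v_p(x) = 2 (factor: 300 = 5^2 · 12); v_p(y) = 3 (factor: 1000 = 5^3 · 8). Additivity: v_p(xy) = v_p(x) + v_p(y) = 2 + 3 = 5. (Direct check: xy = 300000 = 5^5 · (96).)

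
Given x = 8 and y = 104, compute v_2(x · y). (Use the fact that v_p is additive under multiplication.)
v_2(832) = 6

v_p(x) = 3 (factor: 8 = 2^3 · 1); v_p(y) = 3 (factor: 104 = 2^3 · 13). Additivity: v_p(xy) = v_p(x) + v_p(y) = 3 + 3 = 6. (Direct check: xy = 832 = 2^6 · (13).)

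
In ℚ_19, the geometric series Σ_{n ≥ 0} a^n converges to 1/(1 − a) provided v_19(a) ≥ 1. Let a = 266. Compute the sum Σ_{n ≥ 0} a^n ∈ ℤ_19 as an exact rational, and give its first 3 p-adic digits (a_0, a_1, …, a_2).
Σ a^n = 1/(1 − a) = -1/265;  first 3 digits = (1, 14, 6)

v_19(a) = 1 ≥ 1, so the series converges in ℤ_19 to 1/(1 − a) = 1/(1 − 266) = -1/265. Expand this rational in ℤ_19: compute digits iteratively via d_i = x_i mod 19, x_{i+1} = (x_i − d_i)/19. The first 3 digits are (1, 14, 6).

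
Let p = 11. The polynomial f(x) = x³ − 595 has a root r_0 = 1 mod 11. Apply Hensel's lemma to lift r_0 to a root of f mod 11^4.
r_3 = 14235 (mod 14641)

Hensel: r_{i+1} = r_i − f(r_i)/f′(r_i) mod 11^{i+2}, where f′(x) = 3x². Iterate:
  r_0 = 1 (mod 11)
  r_1 = 78 (mod 121)
  r_2 = 925 (mod 1331)
  r_3 = 14235 (mod 14641)
Final: r = 14235 with f(r) ≡ 0 mod 11^4.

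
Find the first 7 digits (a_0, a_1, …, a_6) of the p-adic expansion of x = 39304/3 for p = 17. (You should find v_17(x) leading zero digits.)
(a_0, …, a_6) = (0, 0, 0, 14, 5, 11, 5)

v_17(39304/3) = 3, so a_0 = ... = a_2 = 0. Factor out: x = 17^3 · u with u = 8/3 a unit in ℤ_17. Expand u iteratively via a_{v+i} = u_i mod 17, u_{i+1} = (u_i − a_{v+i})/17:
  u_0 = 8/3;  a_3 = 14;  u_1 = (u_0 − 14)/17 = -2/3
  u_1 = -2/3;  a_4 = 5;  u_2 = (u_1 − 5)/17 = -1/3
  u_2 = -1/3;  a_5 = 11;  u_3 = (u_2 − 11)/17 = -2/3
  u_3 = -2/3;  a_6 = 5;  u_4 = (u_3 − 5)/17 = -1/3
Digits: (0, 0, 0, 14, 5, 11, 5).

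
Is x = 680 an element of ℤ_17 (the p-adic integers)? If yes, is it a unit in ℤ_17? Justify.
x ∈ ℤ_17 but not a unit; v_17(x) = 1 > 0

ℤ_17 = {x ∈ ℚ_17 : v_17(x) ≥ 0} and ℤ_17^× = {x ∈ ℤ_17 : v_17(x) = 0}. Here v_17(680) = v_17(num) − v_17(den) = 1; compare against these criteria.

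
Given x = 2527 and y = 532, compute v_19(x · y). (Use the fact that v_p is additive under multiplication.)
v_19(1344364) = 3

v_p(x) = 2 (factor: 2527 = 19^2 · 7); v_p(y) = 1 (factor: 532 = 19^1 · 28). Additivity: v_p(xy) = v_p(x) + v_p(y) = 2 + 1 = 3. (Direct check: xy = 1344364 = 19^3 · (196).)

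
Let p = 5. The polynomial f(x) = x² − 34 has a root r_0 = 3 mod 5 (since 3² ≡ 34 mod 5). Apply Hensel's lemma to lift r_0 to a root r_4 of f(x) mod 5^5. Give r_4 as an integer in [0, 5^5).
r_4 = 3028 (mod 3125)

Hensel's recurrence: r_{i+1} = r_i − f(r_i)·(f′(r_i))^{-1} mod 5^{i+2}, with f′(x) = 2x. Iterate:
  r_0 = 3 (mod 5)
  r_1 = 3 (mod 25)
  r_2 = 28 (mod 125)
  r_3 = 528 (mod 625)
  r_4 = 3028 (mod 3125)
Final: r_4 = 3028, and one checks f(r_4) ≡ 0 mod 5^5.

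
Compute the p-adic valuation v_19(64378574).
v_19(64378574) = 5

v_19(n) is the largest exponent k such that 19^k divides n. Factor out: 64378574 = 19^5 · 26. (Sign doesn't affect v_p.) So v_19(64378574) = 5.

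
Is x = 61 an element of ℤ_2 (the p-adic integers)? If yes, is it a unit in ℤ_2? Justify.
x ∈ ℤ_2^× (unit); v_2(x) = 0

ℤ_2 = {x ∈ ℚ_2 : v_2(x) ≥ 0} and ℤ_2^× = {x ∈ ℤ_2 : v_2(x) = 0}. Here v_2(61) = v_2(num) − v_2(den) = 0; compare against these criteria.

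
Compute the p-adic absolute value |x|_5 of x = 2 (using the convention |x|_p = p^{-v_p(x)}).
|2|_5 = 1

Step 1 — compute v_5(x) by factoring powers of 5 out of the numerator and denominator: v_5(2) = 0. Step 2 — apply |x|_p = p^{-v_p(x)} = 5^{0} = 1.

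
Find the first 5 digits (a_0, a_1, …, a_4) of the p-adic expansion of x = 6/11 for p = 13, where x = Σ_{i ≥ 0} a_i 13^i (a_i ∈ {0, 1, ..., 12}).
(a_0, …, a_4) = (10, 4, 2, 1, 7)

v_13(6/11) = 0 (numerator and denominator both coprime to 13), so x ∈ ℤ_13^×. Compute digits iteratively via a_i = x_i mod 13, x_{i+1} = (x_i − a_i)/13, with x_0 = x:
  x_0 = 6/11;  a_0 = 10;  x_1 = (x_0 − 10)/13 = -8/11
  x_1 = -8/11;  a_1 = 4;  x_2 = (x_1 − 4)/13 = -4/11
  x_2 = -4/11;  a_2 = 2;  x_3 = (x_2 − 2)/13 = -2/11
  x_3 = -2/11;  a_3 = 1;  x_4 = (x_3 − 1)/13 = -1/11
  x_4 = -1/11;  a_4 = 7;  x_5 = (x_4 − 7)/13 = -6/11
Digits: (10, 4, 2, 1, 7).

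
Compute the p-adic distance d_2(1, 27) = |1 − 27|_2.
d_2(1, 27) = 1/2

Step 1 — x − y = 1 − 27 = -26. Step 2 — v_2(-26) = 1 (factor: -26 = −(2^1 · 13); the sign does not affect v_p). Step 3 — |x − y|_2 = 2^{-1} = 1/2.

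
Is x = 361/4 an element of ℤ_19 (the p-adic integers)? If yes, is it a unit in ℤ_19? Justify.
x ∈ ℤ_19 but not a unit; v_19(x) = 2 > 0

ℤ_19 = {x ∈ ℚ_19 : v_19(x) ≥ 0} and ℤ_19^× = {x ∈ ℤ_19 : v_19(x) = 0}. Here v_19(361/4) = v_19(num) − v_19(den) = 2; compare against these criteria.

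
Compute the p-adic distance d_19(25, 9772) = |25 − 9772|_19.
d_19(25, 9772) = 1/361

Step 1 — x − y = 25 − 9772 = -9747. Step 2 — v_19(-9747) = 2 (factor: -9747 = −(19^2 · 27); the sign does not affect v_p). Step 3 — |x − y|_19 = 19^{-2} = 1/361.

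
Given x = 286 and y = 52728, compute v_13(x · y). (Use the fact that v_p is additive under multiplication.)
v_13(15080208) = 4

v_p(x) = 1 (factor: 286 = 13^1 · 22); v_p(y) = 3 (factor: 52728 = 13^3 · 24). Additivity: v_p(xy) = v_p(x) + v_p(y) = 1 + 3 = 4. (Direct check: xy = 15080208 = 13^4 · (528).)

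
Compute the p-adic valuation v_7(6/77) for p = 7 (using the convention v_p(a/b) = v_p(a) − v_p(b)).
v_7(6/77) = -1

Factor powers of 7 from the numerator and denominator of the reduced fraction: 6 = 7^0 · 6 and 77 = 7^1 · 11. Apply v_p(a/b) = v_p(a) − v_p(b): v_7(6/77) = 0 − 1 = -1.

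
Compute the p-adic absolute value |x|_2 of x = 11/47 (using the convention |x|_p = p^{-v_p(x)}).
|11/47|_2 = 1

Step 1 — compute v_2(x) by factoring powers of 2 out of the numerator and denominator: v_2(11/47) = 0. Step 2 — apply |x|_p = p^{-v_p(x)} = 2^{0} = 1.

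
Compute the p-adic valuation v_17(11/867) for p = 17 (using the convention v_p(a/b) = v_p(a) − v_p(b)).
v_17(11/867) = -2

Factor powers of 17 from the numerator and denominator of the reduced fraction: 11 = 17^0 · 11 and 867 = 17^2 · 3. Apply v_p(a/b) = v_p(a) − v_p(b): v_17(11/867) = 0 − 2 = -2.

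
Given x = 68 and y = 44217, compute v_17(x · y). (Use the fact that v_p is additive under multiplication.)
v_17(3006756) = 4

v_p(x) = 1 (factor: 68 = 17^1 · 4); v_p(y) = 3 (factor: 44217 = 17^3 · 9). Additivity: v_p(xy) = v_p(x) + v_p(y) = 1 + 3 = 4. (Direct check: xy = 3006756 = 17^4 · (36).)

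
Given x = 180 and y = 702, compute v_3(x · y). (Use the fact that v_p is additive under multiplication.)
v_3(126360) = 5

v_p(x) = 2 (factor: 180 = 3^2 · 20); v_p(y) = 3 (factor: 702 = 3^3 · 26). Additivity: v_p(xy) = v_p(x) + v_p(y) = 2 + 3 = 5. (Direct check: xy = 126360 = 3^5 · (520).)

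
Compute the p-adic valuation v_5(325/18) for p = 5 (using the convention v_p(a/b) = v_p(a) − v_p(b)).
v_5(325/18) = 2

Factor powers of 5 from the numerator and denominator of the reduced fraction: 325 = 5^2 · 13 and 18 = 5^0 · 18. Apply v_p(a/b) = v_p(a) − v_p(b): v_5(325/18) = 2 − 0 = 2.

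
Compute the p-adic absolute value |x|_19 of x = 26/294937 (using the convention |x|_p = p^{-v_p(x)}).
|26/294937|_19 = 6859

Step 1 — compute v_19(x) by factoring powers of 19 out of the numerator and denominator: v_19(26/294937) = -3. Step 2 — apply |x|_p = p^{-v_p(x)} = 19^{3} = 6859.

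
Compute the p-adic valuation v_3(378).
v_3(378) = 3

v_3(n) is the largest exponent k such that 3^k divides n. Factor out: 378 = 3^3 · 14. (Sign doesn't affect v_p.) So v_3(378) = 3.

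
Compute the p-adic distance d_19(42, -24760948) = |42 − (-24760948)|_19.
d_19(42, -24760948) = 1/2476099

Step 1 — x − y = 42 − (-24760948) = 24760990. Step 2 — v_19(24760990) = 5 (factor: 24760990 = (19^5 · 10); the sign does not affect v_p). Step 3 — |x − y|_19 = 19^{-5} = 1/2476099.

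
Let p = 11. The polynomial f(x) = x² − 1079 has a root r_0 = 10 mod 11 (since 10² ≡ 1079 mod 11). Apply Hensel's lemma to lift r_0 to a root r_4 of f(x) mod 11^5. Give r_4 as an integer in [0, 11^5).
r_4 = 61533 (mod 161051)

Hensel's recurrence: r_{i+1} = r_i − f(r_i)·(f′(r_i))^{-1} mod 11^{i+2}, with f′(x) = 2x. Iterate:
  r_0 = 10 (mod 11)
  r_1 = 65 (mod 121)
  r_2 = 307 (mod 1331)
  r_3 = 2969 (mod 14641)
  r_4 = 61533 (mod 161051)
Final: r_4 = 61533, and one checks f(r_4) ≡ 0 mod 11^5.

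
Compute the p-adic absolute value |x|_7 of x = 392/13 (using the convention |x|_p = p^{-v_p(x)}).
|392/13|_7 = 1/49

Step 1 — compute v_7(x) by factoring powers of 7 out of the numerator and denominator: v_7(392/13) = 2. Step 2 — apply |x|_p = p^{-v_p(x)} = 7^{-2} = 1/49.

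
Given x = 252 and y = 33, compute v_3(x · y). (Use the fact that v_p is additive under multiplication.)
v_3(8316) = 3

v_p(x) = 2 (factor: 252 = 3^2 · 28); v_p(y) = 1 (factor: 33 = 3^1 · 11). Additivity: v_p(xy) = v_p(x) + v_p(y) = 2 + 1 = 3. (Direct check: xy = 8316 = 3^3 · (308).)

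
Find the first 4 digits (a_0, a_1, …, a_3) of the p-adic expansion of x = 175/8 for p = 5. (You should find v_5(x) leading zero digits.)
(a_0, …, a_3) = (0, 0, 4, 0)

v_5(175/8) = 2, so a_0 = ... = a_1 = 0. Factor out: x = 5^2 · u with u = 7/8 a unit in ℤ_5. Expand u iteratively via a_{v+i} = u_i mod 5, u_{i+1} = (u_i − a_{v+i})/5:
  u_0 = 7/8;  a_2 = 4;  u_1 = (u_0 − 4)/5 = -5/8
  u_1 = -5/8;  a_3 = 0;  u_2 = (u_1 − 0)/5 = -1/8
Digits: (0, 0, 4, 0).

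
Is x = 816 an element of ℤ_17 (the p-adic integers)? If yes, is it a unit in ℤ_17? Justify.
x ∈ ℤ_17 but not a unit; v_17(x) = 1 > 0

ℤ_17 = {x ∈ ℚ_17 : v_17(x) ≥ 0} and ℤ_17^× = {x ∈ ℤ_17 : v_17(x) = 0}. Here v_17(816) = v_17(num) − v_17(den) = 1; compare against these criteria.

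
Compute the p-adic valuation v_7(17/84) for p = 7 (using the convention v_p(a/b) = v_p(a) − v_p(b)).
v_7(17/84) = -1

Factor powers of 7 from the numerator and denominator of the reduced fraction: 17 = 7^0 · 17 and 84 = 7^1 · 12. Apply v_p(a/b) = v_p(a) − v_p(b): v_7(17/84) = 0 − 1 = -1.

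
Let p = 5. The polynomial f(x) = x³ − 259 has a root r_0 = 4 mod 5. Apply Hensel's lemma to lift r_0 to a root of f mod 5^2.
r_1 = 19 (mod 25)

Hensel: r_{i+1} = r_i − f(r_i)/f′(r_i) mod 5^{i+2}, where f′(x) = 3x². Iterate:
  r_0 = 4 (mod 5)
  r_1 = 19 (mod 25)
Final: r = 19 with f(r) ≡ 0 mod 5^2.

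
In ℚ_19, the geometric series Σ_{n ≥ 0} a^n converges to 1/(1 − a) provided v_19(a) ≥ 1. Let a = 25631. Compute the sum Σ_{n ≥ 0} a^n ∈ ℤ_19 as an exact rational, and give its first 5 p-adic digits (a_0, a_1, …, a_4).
Σ a^n = 1/(1 − a) = -1/25630;  first 5 digits = (1, 0, 14, 3, 6)

v_19(a) = 2 ≥ 1, so the series converges in ℤ_19 to 1/(1 − a) = 1/(1 − 25631) = -1/25630. Expand this rational in ℤ_19: compute digits iteratively via d_i = x_i mod 19, x_{i+1} = (x_i − d_i)/19. The first 5 digits are (1, 0, 14, 3, 6).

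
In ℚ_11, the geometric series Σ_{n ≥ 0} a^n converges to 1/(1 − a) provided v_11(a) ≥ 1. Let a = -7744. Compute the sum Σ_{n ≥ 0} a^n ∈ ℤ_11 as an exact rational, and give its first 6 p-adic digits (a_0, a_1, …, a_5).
Σ a^n = 1/(1 − a) = 1/7745;  first 6 digits = (1, 0, 2, 5, 3, 9)

v_11(a) = 2 ≥ 1, so the series converges in ℤ_11 to 1/(1 − a) = 1/(1 − (-7744)) = 1/7745. Expand this rational in ℤ_11: compute digits iteratively via d_i = x_i mod 11, x_{i+1} = (x_i − d_i)/11. The first 6 digits are (1, 0, 2, 5, 3, 9).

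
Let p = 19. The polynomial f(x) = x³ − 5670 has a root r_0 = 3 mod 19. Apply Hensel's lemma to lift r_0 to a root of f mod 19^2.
r_1 = 212 (mod 361)

Hensel: r_{i+1} = r_i − f(r_i)/f′(r_i) mod 19^{i+2}, where f′(x) = 3x². Iterate:
  r_0 = 3 (mod 19)
  r_1 = 212 (mod 361)
Final: r = 212 with f(r) ≡ 0 mod 19^2.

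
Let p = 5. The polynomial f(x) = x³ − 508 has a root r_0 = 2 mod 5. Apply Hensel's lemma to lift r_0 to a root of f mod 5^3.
r_2 = 2 (mod 125)

Hensel: r_{i+1} = r_i − f(r_i)/f′(r_i) mod 5^{i+2}, where f′(x) = 3x². Iterate:
  r_0 = 2 (mod 5)
  r_1 = 2 (mod 25)
  r_2 = 2 (mod 125)
Final: r = 2 with f(r) ≡ 0 mod 5^3.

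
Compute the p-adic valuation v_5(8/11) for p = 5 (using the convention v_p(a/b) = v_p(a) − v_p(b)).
v_5(8/11) = 0

Factor powers of 5 from the numerator and denominator of the reduced fraction: 8 = 5^0 · 8 and 11 = 5^0 · 11. Apply v_p(a/b) = v_p(a) − v_p(b): v_5(8/11) = 0 − 0 = 0.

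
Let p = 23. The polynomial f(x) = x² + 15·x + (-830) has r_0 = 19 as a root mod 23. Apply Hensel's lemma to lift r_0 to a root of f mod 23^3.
r_2 = 6620 (mod 12167)

Hensel: r_{i+1} = r_i − f(r_i)·(f′(r_i))^{-1} mod 23^{i+2}, f′(x) = 2x + 15. Iterate:
  r_0 = 19 (mod 23)
  r_1 = 272 (mod 529)
  r_2 = 6620 (mod 12167)
Final: r = 6620 satisfies f(r) ≡ 0 mod 23^3.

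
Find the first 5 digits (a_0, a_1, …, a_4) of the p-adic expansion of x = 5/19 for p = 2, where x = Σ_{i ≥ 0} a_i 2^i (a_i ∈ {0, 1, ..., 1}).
(a_0, …, a_4) = (1, 1, 1, 0, 0)

v_2(5/19) = 0 (numerator and denominator both coprime to 2), so x ∈ ℤ_2^×. Compute digits iteratively via a_i = x_i mod 2, x_{i+1} = (x_i − a_i)/2, with x_0 = x:
  x_0 = 5/19;  a_0 = 1;  x_1 = (x_0 − 1)/2 = -7/19
  x_1 = -7/19;  a_1 = 1;  x_2 = (x_1 − 1)/2 = -13/19
  x_2 = -13/19;  a_2 = 1;  x_3 = (x_2 − 1)/2 = -16/19
  x_3 = -16/19;  a_3 = 0;  x_4 = (x_3 − 0)/2 = -8/19
  x_4 = -8/19;  a_4 = 0;  x_5 = (x_4 − 0)/2 = -4/19
Digits: (1, 1, 1, 0, 0).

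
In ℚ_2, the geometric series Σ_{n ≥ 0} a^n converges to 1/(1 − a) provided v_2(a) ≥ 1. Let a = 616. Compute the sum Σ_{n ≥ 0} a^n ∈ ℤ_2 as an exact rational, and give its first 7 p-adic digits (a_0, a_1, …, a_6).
Σ a^n = 1/(1 − a) = -1/615;  first 7 digits = (1, 0, 0, 1, 0, 1, 0)

v_2(a) = 3 ≥ 1, so the series converges in ℤ_2 to 1/(1 − a) = 1/(1 − 616) = -1/615. Expand this rational in ℤ_2: compute digits iteratively via d_i = x_i mod 2, x_{i+1} = (x_i − d_i)/2. The first 7 digits are (1, 0, 0, 1, 0, 1, 0).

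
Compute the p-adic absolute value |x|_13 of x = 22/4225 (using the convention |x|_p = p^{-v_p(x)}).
|22/4225|_13 = 169

Step 1 — compute v_13(x) by factoring powers of 13 out of the numerator and denominator: v_13(22/4225) = -2. Step 2 — apply |x|_p = p^{-v_p(x)} = 13^{2} = 169.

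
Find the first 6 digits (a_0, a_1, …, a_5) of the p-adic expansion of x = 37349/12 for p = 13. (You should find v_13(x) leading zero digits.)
(a_0, …, a_5) = (0, 0, 0, 9, 7, 7)

v_13(37349/12) = 3, so a_0 = ... = a_2 = 0. Factor out: x = 13^3 · u with u = 17/12 a unit in ℤ_13. Expand u iteratively via a_{v+i} = u_i mod 13, u_{i+1} = (u_i − a_{v+i})/13:
  u_0 = 17/12;  a_3 = 9;  u_1 = (u_0 − 9)/13 = -7/12
  u_1 = -7/12;  a_4 = 7;  u_2 = (u_1 − 7)/13 = -7/12
  u_2 = -7/12;  a_5 = 7;  u_3 = (u_2 − 7)/13 = -7/12
Digits: (0, 0, 0, 9, 7, 7).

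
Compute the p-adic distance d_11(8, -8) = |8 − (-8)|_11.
d_11(8, -8) = 1

Step 1 — x − y = 8 − (-8) = 16. Step 2 — v_11(16) = 0 (factor: 16 = (11^0 · 16); the sign does not affect v_p). Step 3 — |x − y|_11 = 11^{0} = 1.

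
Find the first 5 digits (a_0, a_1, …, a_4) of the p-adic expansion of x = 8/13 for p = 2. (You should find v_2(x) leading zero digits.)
(a_0, …, a_4) = (0, 0, 0, 1, 0)

v_2(8/13) = 3, so a_0 = ... = a_2 = 0. Factor out: x = 2^3 · u with u = 1/13 a unit in ℤ_2. Expand u iteratively via a_{v+i} = u_i mod 2, u_{i+1} = (u_i − a_{v+i})/2:
  u_0 = 1/13;  a_3 = 1;  u_1 = (u_0 − 1)/2 = -6/13
  u_1 = -6/13;  a_4 = 0;  u_2 = (u_1 − 0)/2 = -3/13
Digits: (0, 0, 0, 1, 0).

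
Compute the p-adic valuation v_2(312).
v_2(312) = 3

v_2(n) is the largest exponent k such that 2^k divides n. Factor out: 312 = 2^3 · 39. (Sign doesn't affect v_p.) So v_2(312) = 3.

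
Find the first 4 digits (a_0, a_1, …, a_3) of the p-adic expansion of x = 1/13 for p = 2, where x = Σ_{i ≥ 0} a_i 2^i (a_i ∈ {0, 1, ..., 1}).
(a_0, …, a_3) = (1, 0, 1, 0)

v_2(1/13) = 0 (numerator and denominator both coprime to 2), so x ∈ ℤ_2^×. Compute digits iteratively via a_i = x_i mod 2, x_{i+1} = (x_i − a_i)/2, with x_0 = x:
  x_0 = 1/13;  a_0 = 1;  x_1 = (x_0 − 1)/2 = -6/13
  x_1 = -6/13;  a_1 = 0;  x_2 = (x_1 − 0)/2 = -3/13
  x_2 = -3/13;  a_2 = 1;  x_3 = (x_2 − 1)/2 = -8/13
  x_3 = -8/13;  a_3 = 0;  x_4 = (x_3 − 0)/2 = -4/13
Digits: (1, 0, 1, 0).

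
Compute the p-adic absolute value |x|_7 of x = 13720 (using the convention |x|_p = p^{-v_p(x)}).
|13720|_7 = 1/343

Step 1 — compute v_7(x) by factoring powers of 7 out of the numerator and denominator: v_7(13720) = 3. Step 2 — apply |x|_p = p^{-v_p(x)} = 7^{-3} = 1/343.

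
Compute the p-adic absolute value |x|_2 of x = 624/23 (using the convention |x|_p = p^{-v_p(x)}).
|624/23|_2 = 1/16

Step 1 — compute v_2(x) by factoring powers of 2 out of the numerator and denominator: v_2(624/23) = 4. Step 2 — apply |x|_p = p^{-v_p(x)} = 2^{-4} = 1/16.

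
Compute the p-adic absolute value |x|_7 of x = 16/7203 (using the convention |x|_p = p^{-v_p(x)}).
|16/7203|_7 = 2401

Step 1 — compute v_7(x) by factoring powers of 7 out of the numerator and denominator: v_7(16/7203) = -4. Step 2 — apply |x|_p = p^{-v_p(x)} = 7^{4} = 2401.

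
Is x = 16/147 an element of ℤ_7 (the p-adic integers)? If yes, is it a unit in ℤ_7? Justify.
x ∉ ℤ_7 (v_7(x) = -2 < 0)

ℤ_7 = {x ∈ ℚ_7 : v_7(x) ≥ 0} and ℤ_7^× = {x ∈ ℤ_7 : v_7(x) = 0}. Here v_7(16/147) = v_7(num) − v_7(den) = -2; compare against these criteria.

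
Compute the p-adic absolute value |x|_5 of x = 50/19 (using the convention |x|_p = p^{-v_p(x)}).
|50/19|_5 = 1/25

Step 1 — compute v_5(x) by factoring powers of 5 out of the numerator and denominator: v_5(50/19) = 2. Step 2 — apply |x|_p = p^{-v_p(x)} = 5^{-2} = 1/25.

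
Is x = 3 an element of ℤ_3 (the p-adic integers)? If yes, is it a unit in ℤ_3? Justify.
x ∈ ℤ_3 but not a unit; v_3(x) = 1 > 0

ℤ_3 = {x ∈ ℚ_3 : v_3(x) ≥ 0} and ℤ_3^× = {x ∈ ℤ_3 : v_3(x) = 0}. Here v_3(3) = v_3(num) − v_3(den) = 1; compare against these criteria.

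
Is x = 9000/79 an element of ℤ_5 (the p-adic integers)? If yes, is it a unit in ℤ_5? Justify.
x ∈ ℤ_5 but not a unit; v_5(x) = 3 > 0

ℤ_5 = {x ∈ ℚ_5 : v_5(x) ≥ 0} and ℤ_5^× = {x ∈ ℤ_5 : v_5(x) = 0}. Here v_5(9000/79) = v_5(num) − v_5(den) = 3; compare against these criteria.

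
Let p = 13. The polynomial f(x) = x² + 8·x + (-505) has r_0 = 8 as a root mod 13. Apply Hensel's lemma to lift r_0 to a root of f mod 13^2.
r_1 = 73 (mod 169)

Hensel: r_{i+1} = r_i − f(r_i)·(f′(r_i))^{-1} mod 13^{i+2}, f′(x) = 2x + 8. Iterate:
  r_0 = 8 (mod 13)
  r_1 = 73 (mod 169)
Final: r = 73 satisfies f(r) ≡ 0 mod 13^2.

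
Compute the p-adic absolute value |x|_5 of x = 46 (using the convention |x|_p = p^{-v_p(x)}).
|46|_5 = 1

Step 1 — compute v_5(x) by factoring powers of 5 out of the numerator and denominator: v_5(46) = 0. Step 2 — apply |x|_p = p^{-v_p(x)} = 5^{0} = 1.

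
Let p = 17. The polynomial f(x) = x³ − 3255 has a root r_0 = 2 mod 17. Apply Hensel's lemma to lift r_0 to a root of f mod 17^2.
r_1 = 104 (mod 289)

Hensel: r_{i+1} = r_i − f(r_i)/f′(r_i) mod 17^{i+2}, where f′(x) = 3x². Iterate:
  r_0 = 2 (mod 17)
  r_1 = 104 (mod 289)
Final: r = 104 with f(r) ≡ 0 mod 17^2.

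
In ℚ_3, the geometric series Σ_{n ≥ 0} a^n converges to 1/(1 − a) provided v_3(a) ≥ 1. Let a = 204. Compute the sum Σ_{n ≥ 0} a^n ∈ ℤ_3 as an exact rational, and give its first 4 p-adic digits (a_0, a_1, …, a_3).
Σ a^n = 1/(1 − a) = -1/203;  first 4 digits = (1, 2, 2, 2)

v_3(a) = 1 ≥ 1, so the series converges in ℤ_3 to 1/(1 − a) = 1/(1 − 204) = -1/203. Expand this rational in ℤ_3: compute digits iteratively via d_i = x_i mod 3, x_{i+1} = (x_i − d_i)/3. The first 4 digits are (1, 2, 2, 2).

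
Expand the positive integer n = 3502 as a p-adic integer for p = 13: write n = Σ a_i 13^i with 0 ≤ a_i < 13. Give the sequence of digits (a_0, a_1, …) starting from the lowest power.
(a_0, a_1, …) = (5, 9, 7, 1)

Repeated division by 13 gives the digits low-to-high: 3502 = 5 + 9·13^1 + 7·13^2 + 1·13^3. Digit sequence: (5, 9, 7, 1).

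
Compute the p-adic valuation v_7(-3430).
v_7(-3430) = 3

v_7(n) is the largest exponent k such that 7^k divides n. Factor out: -3430 = -7^3 · 10. (Sign doesn't affect v_p.) So v_7(-3430) = 3.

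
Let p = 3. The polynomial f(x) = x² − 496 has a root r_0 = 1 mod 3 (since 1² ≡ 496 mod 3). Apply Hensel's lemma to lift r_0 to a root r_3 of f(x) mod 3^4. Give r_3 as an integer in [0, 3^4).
r_3 = 46 (mod 81)

Hensel's recurrence: r_{i+1} = r_i − f(r_i)·(f′(r_i))^{-1} mod 3^{i+2}, with f′(x) = 2x. Iterate:
  r_0 = 1 (mod 3)
  r_1 = 1 (mod 9)
  r_2 = 19 (mod 27)
  r_3 = 46 (mod 81)
Final: r_3 = 46, and one checks f(r_3) ≡ 0 mod 3^4.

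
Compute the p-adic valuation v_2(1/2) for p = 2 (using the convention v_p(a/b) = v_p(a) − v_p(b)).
v_2(1/2) = -1

Factor powers of 2 from the numerator and denominator of the reduced fraction: 1 = 2^0 · 1 and 2 = 2^1 · 1. Apply v_p(a/b) = v_p(a) − v_p(b): v_2(1/2) = 0 − 1 = -1.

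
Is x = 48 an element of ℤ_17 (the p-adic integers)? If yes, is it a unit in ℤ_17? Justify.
x ∈ ℤ_17^× (unit); v_17(x) = 0

ℤ_17 = {x ∈ ℚ_17 : v_17(x) ≥ 0} and ℤ_17^× = {x ∈ ℤ_17 : v_17(x) = 0}. Here v_17(48) = v_17(num) − v_17(den) = 0; compare against these criteria.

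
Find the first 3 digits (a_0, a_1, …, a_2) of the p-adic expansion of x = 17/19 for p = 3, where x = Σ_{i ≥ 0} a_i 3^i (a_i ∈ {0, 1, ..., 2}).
(a_0, …, a_2) = (2, 2, 0)

v_3(17/19) = 0 (numerator and denominator both coprime to 3), so x ∈ ℤ_3^×. Compute digits iteratively via a_i = x_i mod 3, x_{i+1} = (x_i − a_i)/3, with x_0 = x:
  x_0 = 17/19;  a_0 = 2;  x_1 = (x_0 − 2)/3 = -7/19
  x_1 = -7/19;  a_1 = 2;  x_2 = (x_1 − 2)/3 = -15/19
  x_2 = -15/19;  a_2 = 0;  x_3 = (x_2 − 0)/3 = -5/19
Digits: (2, 2, 0).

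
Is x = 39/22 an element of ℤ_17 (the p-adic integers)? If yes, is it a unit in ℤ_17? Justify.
x ∈ ℤ_17^× (unit); v_17(x) = 0

ℤ_17 = {x ∈ ℚ_17 : v_17(x) ≥ 0} and ℤ_17^× = {x ∈ ℤ_17 : v_17(x) = 0}. Here v_17(39/22) = v_17(num) − v_17(den) = 0; compare against these criteria.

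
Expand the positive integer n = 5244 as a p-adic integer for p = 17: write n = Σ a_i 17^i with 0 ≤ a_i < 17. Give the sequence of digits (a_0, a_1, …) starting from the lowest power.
(a_0, a_1, …) = (8, 2, 1, 1)

Repeated division by 17 gives the digits low-to-high: 5244 = 8 + 2·17^1 + 1·17^2 + 1·17^3. Digit sequence: (8, 2, 1, 1).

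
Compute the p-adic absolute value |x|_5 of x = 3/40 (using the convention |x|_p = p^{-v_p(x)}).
|3/40|_5 = 5

Step 1 — compute v_5(x) by factoring powers of 5 out of the numerator and denominator: v_5(3/40) = -1. Step 2 — apply |x|_p = p^{-v_p(x)} = 5^{1} = 5.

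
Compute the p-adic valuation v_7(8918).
v_7(8918) = 3

v_7(n) is the largest exponent k such that 7^k divides n. Factor out: 8918 = 7^3 · 26. (Sign doesn't affect v_p.) So v_7(8918) = 3.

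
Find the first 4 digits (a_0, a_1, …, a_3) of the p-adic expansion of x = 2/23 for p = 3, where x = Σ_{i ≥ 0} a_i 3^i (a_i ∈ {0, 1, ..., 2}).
(a_0, …, a_3) = (1, 1, 1, 2)

v_3(2/23) = 0 (numerator and denominator both coprime to 3), so x ∈ ℤ_3^×. Compute digits iteratively via a_i = x_i mod 3, x_{i+1} = (x_i − a_i)/3, with x_0 = x:
  x_0 = 2/23;  a_0 = 1;  x_1 = (x_0 − 1)/3 = -7/23
  x_1 = -7/23;  a_1 = 1;  x_2 = (x_1 − 1)/3 = -10/23
  x_2 = -10/23;  a_2 = 1;  x_3 = (x_2 − 1)/3 = -11/23
  x_3 = -11/23;  a_3 = 2;  x_4 = (x_3 − 2)/3 = -19/23
Digits: (1, 1, 1, 2).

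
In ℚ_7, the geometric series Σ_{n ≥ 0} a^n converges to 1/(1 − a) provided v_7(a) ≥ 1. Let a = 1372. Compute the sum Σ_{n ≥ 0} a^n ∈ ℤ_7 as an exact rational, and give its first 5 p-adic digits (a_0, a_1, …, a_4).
Σ a^n = 1/(1 − a) = -1/1371;  first 5 digits = (1, 0, 0, 4, 0)

v_7(a) = 3 ≥ 1, so the series converges in ℤ_7 to 1/(1 − a) = 1/(1 − 1372) = -1/1371. Expand this rational in ℤ_7: compute digits iteratively via d_i = x_i mod 7, x_{i+1} = (x_i − d_i)/7. The first 5 digits are (1, 0, 0, 4, 0).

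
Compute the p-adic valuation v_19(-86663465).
v_19(-86663465) = 5

v_19(n) is the largest exponent k such that 19^k divides n. Factor out: -86663465 = -19^5 · 35. (Sign doesn't affect v_p.) So v_19(-86663465) = 5.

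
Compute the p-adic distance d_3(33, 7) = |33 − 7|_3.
d_3(33, 7) = 1

Step 1 — x − y = 33 − 7 = 26. Step 2 — v_3(26) = 0 (factor: 26 = (3^0 · 26); the sign does not affect v_p). Step 3 — |x − y|_3 = 3^{0} = 1.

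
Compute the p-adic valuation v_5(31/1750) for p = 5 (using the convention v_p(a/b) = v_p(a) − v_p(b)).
v_5(31/1750) = -3

Factor powers of 5 from the numerator and denominator of the reduced fraction: 31 = 5^0 · 31 and 1750 = 5^3 · 14. Apply v_p(a/b) = v_p(a) − v_p(b): v_5(31/1750) = 0 − 3 = -3.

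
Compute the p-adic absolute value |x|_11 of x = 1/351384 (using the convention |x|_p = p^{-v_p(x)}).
|1/351384|_11 = 14641

Step 1 — compute v_11(x) by factoring powers of 11 out of the numerator and denominator: v_11(1/351384) = -4. Step 2 — apply |x|_p = p^{-v_p(x)} = 11^{4} = 14641.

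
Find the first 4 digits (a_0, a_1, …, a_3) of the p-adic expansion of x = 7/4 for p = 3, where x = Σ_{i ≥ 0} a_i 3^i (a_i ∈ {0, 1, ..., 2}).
(a_0, …, a_3) = (1, 1, 2, 0)

v_3(7/4) = 0 (numerator and denominator both coprime to 3), so x ∈ ℤ_3^×. Compute digits iteratively via a_i = x_i mod 3, x_{i+1} = (x_i − a_i)/3, with x_0 = x:
  x_0 = 7/4;  a_0 = 1;  x_1 = (x_0 − 1)/3 = 1/4
  x_1 = 1/4;  a_1 = 1;  x_2 = (x_1 − 1)/3 = -1/4
  x_2 = -1/4;  a_2 = 2;  x_3 = (x_2 − 2)/3 = -3/4
  x_3 = -3/4;  a_3 = 0;  x_4 = (x_3 − 0)/3 = -1/4
Digits: (1, 1, 2, 0).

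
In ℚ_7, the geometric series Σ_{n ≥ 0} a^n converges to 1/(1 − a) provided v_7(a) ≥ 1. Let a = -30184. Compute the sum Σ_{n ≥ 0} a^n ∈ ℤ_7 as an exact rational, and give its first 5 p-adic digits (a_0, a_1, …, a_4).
Σ a^n = 1/(1 − a) = 1/30185;  first 5 digits = (1, 0, 0, 3, 1)

v_7(a) = 3 ≥ 1, so the series converges in ℤ_7 to 1/(1 − a) = 1/(1 − (-30184)) = 1/30185. Expand this rational in ℤ_7: compute digits iteratively via d_i = x_i mod 7, x_{i+1} = (x_i − d_i)/7. The first 5 digits are (1, 0, 0, 3, 1).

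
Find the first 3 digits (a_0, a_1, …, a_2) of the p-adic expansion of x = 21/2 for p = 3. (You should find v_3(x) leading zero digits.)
(a_0, …, a_2) = (0, 2, 2)

v_3(21/2) = 1, so a_0 = ... = a_0 = 0. Factor out: x = 3^1 · u with u = 7/2 a unit in ℤ_3. Expand u iteratively via a_{v+i} = u_i mod 3, u_{i+1} = (u_i − a_{v+i})/3:
  u_0 = 7/2;  a_1 = 2;  u_1 = (u_0 − 2)/3 = 1/2
  u_1 = 1/2;  a_2 = 2;  u_2 = (u_1 − 2)/3 = -1/2
Digits: (0, 2, 2).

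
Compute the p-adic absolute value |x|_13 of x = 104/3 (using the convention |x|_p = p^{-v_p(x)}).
|104/3|_13 = 1/13

Step 1 — compute v_13(x) by factoring powers of 13 out of the numerator and denominator: v_13(104/3) = 1. Step 2 — apply |x|_p = p^{-v_p(x)} = 13^{-1} = 1/13.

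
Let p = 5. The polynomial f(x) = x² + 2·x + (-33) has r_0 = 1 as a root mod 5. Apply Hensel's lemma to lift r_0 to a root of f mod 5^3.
r_2 = 96 (mod 125)

Hensel: r_{i+1} = r_i − f(r_i)·(f′(r_i))^{-1} mod 5^{i+2}, f′(x) = 2x + 2. Iterate:
  r_0 = 1 (mod 5)
  r_1 = 21 (mod 25)
  r_2 = 96 (mod 125)
Final: r = 96 satisfies f(r) ≡ 0 mod 5^3.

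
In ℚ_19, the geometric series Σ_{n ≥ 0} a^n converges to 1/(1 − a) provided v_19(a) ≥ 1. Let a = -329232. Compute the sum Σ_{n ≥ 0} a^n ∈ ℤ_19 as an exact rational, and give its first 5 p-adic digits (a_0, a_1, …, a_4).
Σ a^n = 1/(1 − a) = 1/329233;  first 5 digits = (1, 0, 0, 9, 16)

v_19(a) = 3 ≥ 1, so the series converges in ℤ_19 to 1/(1 − a) = 1/(1 − (-329232)) = 1/329233. Expand this rational in ℤ_19: compute digits iteratively via d_i = x_i mod 19, x_{i+1} = (x_i − d_i)/19. The first 5 digits are (1, 0, 0, 9, 16).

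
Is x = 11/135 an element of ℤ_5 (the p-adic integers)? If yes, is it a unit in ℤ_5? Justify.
x ∉ ℤ_5 (v_5(x) = -1 < 0)

ℤ_5 = {x ∈ ℚ_5 : v_5(x) ≥ 0} and ℤ_5^× = {x ∈ ℤ_5 : v_5(x) = 0}. Here v_5(11/135) = v_5(num) − v_5(den) = -1; compare against these criteria.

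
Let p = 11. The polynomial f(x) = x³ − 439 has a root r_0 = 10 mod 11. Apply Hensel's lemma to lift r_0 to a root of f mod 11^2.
r_1 = 65 (mod 121)

Hensel: r_{i+1} = r_i − f(r_i)/f′(r_i) mod 11^{i+2}, where f′(x) = 3x². Iterate:
  r_0 = 10 (mod 11)
  r_1 = 65 (mod 121)
Final: r = 65 with f(r) ≡ 0 mod 11^2.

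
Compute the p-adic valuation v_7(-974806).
v_7(-974806) = 5

v_7(n) is the largest exponent k such that 7^k divides n. Factor out: -974806 = -7^5 · 58. (Sign doesn't affect v_p.) So v_7(-974806) = 5.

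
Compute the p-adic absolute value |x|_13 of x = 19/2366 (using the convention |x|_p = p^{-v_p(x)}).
|19/2366|_13 = 169

Step 1 — compute v_13(x) by factoring powers of 13 out of the numerator and denominator: v_13(19/2366) = -2. Step 2 — apply |x|_p = p^{-v_p(x)} = 13^{2} = 169.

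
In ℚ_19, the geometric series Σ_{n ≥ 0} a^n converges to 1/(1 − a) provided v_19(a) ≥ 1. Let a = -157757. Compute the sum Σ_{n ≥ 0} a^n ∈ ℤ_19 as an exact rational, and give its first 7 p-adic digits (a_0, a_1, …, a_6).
Σ a^n = 1/(1 − a) = 1/157758;  first 7 digits = (1, 0, 0, 15, 17, 18, 15)

v_19(a) = 3 ≥ 1, so the series converges in ℤ_19 to 1/(1 − a) = 1/(1 − (-157757)) = 1/157758. Expand this rational in ℤ_19: compute digits iteratively via d_i = x_i mod 19, x_{i+1} = (x_i − d_i)/19. The first 7 digits are (1, 0, 0, 15, 17, 18, 15).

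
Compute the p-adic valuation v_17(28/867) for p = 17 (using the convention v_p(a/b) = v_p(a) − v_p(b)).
v_17(28/867) = -2

Factor powers of 17 from the numerator and denominator of the reduced fraction: 28 = 17^0 · 28 and 867 = 17^2 · 3. Apply v_p(a/b) = v_p(a) − v_p(b): v_17(28/867) = 0 − 2 = -2.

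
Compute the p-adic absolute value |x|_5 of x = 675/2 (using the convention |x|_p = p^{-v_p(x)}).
|675/2|_5 = 1/25

Step 1 — compute v_5(x) by factoring powers of 5 out of the numerator and denominator: v_5(675/2) = 2. Step 2 — apply |x|_p = p^{-v_p(x)} = 5^{-2} = 1/25.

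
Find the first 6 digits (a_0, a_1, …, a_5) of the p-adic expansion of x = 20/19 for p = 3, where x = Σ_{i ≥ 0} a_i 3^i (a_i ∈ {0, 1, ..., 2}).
(a_0, …, a_5) = (2, 0, 1, 2, 0, 1)

v_3(20/19) = 0 (numerator and denominator both coprime to 3), so x ∈ ℤ_3^×. Compute digits iteratively via a_i = x_i mod 3, x_{i+1} = (x_i − a_i)/3, with x_0 = x:
  x_0 = 20/19;  a_0 = 2;  x_1 = (x_0 − 2)/3 = -6/19
  x_1 = -6/19;  a_1 = 0;  x_2 = (x_1 − 0)/3 = -2/19
  x_2 = -2/19;  a_2 = 1;  x_3 = (x_2 − 1)/3 = -7/19
  x_3 = -7/19;  a_3 = 2;  x_4 = (x_3 − 2)/3 = -15/19
  x_4 = -15/19;  a_4 = 0;  x_5 = (x_4 − 0)/3 = -5/19
  x_5 = -5/19;  a_5 = 1;  x_6 = (x_5 − 1)/3 = -8/19
Digits: (2, 0, 1, 2, 0, 1).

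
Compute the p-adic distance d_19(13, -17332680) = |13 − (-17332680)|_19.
d_19(13, -17332680) = 1/2476099

Step 1 — x − y = 13 − (-17332680) = 17332693. Step 2 — v_19(17332693) = 5 (factor: 17332693 = (19^5 · 7); the sign does not affect v_p). Step 3 — |x − y|_19 = 19^{-5} = 1/2476099.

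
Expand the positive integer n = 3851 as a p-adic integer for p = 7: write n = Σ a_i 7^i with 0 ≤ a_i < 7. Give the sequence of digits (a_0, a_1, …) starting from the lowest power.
(a_0, a_1, …) = (1, 4, 1, 4, 1)

Repeated division by 7 gives the digits low-to-high: 3851 = 1 + 4·7^1 + 1·7^2 + 4·7^3 + 1·7^4. Digit sequence: (1, 4, 1, 4, 1).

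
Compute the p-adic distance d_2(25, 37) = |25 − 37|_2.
d_2(25, 37) = 1/4

Step 1 — x − y = 25 − 37 = -12. Step 2 — v_2(-12) = 2 (factor: -12 = −(2^2 · 3); the sign does not affect v_p). Step 3 — |x − y|_2 = 2^{-2} = 1/4.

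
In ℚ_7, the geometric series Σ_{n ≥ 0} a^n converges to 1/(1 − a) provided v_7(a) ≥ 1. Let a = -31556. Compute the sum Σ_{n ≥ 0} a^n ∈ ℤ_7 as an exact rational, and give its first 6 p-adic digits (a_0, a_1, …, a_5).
Σ a^n = 1/(1 − a) = 1/31557;  first 6 digits = (1, 0, 0, 6, 0, 5)

v_7(a) = 3 ≥ 1, so the series converges in ℤ_7 to 1/(1 − a) = 1/(1 − (-31556)) = 1/31557. Expand this rational in ℤ_7: compute digits iteratively via d_i = x_i mod 7, x_{i+1} = (x_i − d_i)/7. The first 6 digits are (1, 0, 0, 6, 0, 5).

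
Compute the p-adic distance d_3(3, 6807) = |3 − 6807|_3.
d_3(3, 6807) = 1/243

Step 1 — x − y = 3 − 6807 = -6804. Step 2 — v_3(-6804) = 5 (factor: -6804 = −(3^5 · 28); the sign does not affect v_p). Step 3 — |x − y|_3 = 3^{-5} = 1/243.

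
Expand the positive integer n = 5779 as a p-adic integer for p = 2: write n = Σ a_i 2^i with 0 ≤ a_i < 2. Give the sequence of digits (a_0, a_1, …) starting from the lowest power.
(a_0, a_1, …) = (1, 1, 0, 0, 1, 0, 0, 1, 0, 1, 1, 0, 1)

Repeated division by 2 gives the digits low-to-high: 5779 = 1 + 1·2^1 + 1·2^4 + 1·2^7 + 1·2^9 + 1·2^10 + 1·2^12. Digit sequence: (1, 1, 0, 0, 1, 0, 0, 1, 0, 1, 1, 0, 1).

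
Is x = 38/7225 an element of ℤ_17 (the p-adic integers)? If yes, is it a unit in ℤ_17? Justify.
x ∉ ℤ_17 (v_17(x) = -2 < 0)

ℤ_17 = {x ∈ ℚ_17 : v_17(x) ≥ 0} and ℤ_17^× = {x ∈ ℤ_17 : v_17(x) = 0}. Here v_17(38/7225) = v_17(num) − v_17(den) = -2; compare against these criteria.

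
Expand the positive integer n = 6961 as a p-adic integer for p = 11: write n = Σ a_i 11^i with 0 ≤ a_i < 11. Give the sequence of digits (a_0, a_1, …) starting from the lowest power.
(a_0, a_1, …) = (9, 5, 2, 5)

Repeated division by 11 gives the digits low-to-high: 6961 = 9 + 5·11^1 + 2·11^2 + 5·11^3. Digit sequence: (9, 5, 2, 5).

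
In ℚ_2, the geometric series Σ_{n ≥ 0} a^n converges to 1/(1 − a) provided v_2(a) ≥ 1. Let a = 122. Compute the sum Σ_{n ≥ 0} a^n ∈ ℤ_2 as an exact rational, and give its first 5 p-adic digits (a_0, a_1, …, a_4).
Σ a^n = 1/(1 − a) = -1/121;  first 5 digits = (1, 1, 1, 0, 1)

v_2(a) = 1 ≥ 1, so the series converges in ℤ_2 to 1/(1 − a) = 1/(1 − 122) = -1/121. Expand this rational in ℤ_2: compute digits iteratively via d_i = x_i mod 2, x_{i+1} = (x_i − d_i)/2. The first 5 digits are (1, 1, 1, 0, 1).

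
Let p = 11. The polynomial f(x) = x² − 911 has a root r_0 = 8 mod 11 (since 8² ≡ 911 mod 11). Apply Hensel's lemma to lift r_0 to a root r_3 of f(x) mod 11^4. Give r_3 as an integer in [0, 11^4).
r_3 = 976 (mod 14641)

Hensel's recurrence: r_{i+1} = r_i − f(r_i)·(f′(r_i))^{-1} mod 11^{i+2}, with f′(x) = 2x. Iterate:
  r_0 = 8 (mod 11)
  r_1 = 8 (mod 121)
  r_2 = 976 (mod 1331)
  r_3 = 976 (mod 14641)
Final: r_3 = 976, and one checks f(r_3) ≡ 0 mod 11^4.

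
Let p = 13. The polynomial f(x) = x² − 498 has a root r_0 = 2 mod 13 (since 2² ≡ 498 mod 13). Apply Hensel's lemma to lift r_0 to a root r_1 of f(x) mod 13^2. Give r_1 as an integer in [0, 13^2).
r_1 = 41 (mod 169)

Hensel's recurrence: r_{i+1} = r_i − f(r_i)·(f′(r_i))^{-1} mod 13^{i+2}, with f′(x) = 2x. Iterate:
  r_0 = 2 (mod 13)
  r_1 = 41 (mod 169)
Final: r_1 = 41, and one checks f(r_1) ≡ 0 mod 13^2.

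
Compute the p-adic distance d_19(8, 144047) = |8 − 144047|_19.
d_19(8, 144047) = 1/6859

Step 1 — x − y = 8 − 144047 = -144039. Step 2 — v_19(-144039) = 3 (factor: -144039 = −(19^3 · 21); the sign does not affect v_p). Step 3 — |x − y|_19 = 19^{-3} = 1/6859.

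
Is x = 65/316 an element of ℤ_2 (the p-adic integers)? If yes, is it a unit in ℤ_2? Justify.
x ∉ ℤ_2 (v_2(x) = -2 < 0)

ℤ_2 = {x ∈ ℚ_2 : v_2(x) ≥ 0} and ℤ_2^× = {x ∈ ℤ_2 : v_2(x) = 0}. Here v_2(65/316) = v_2(num) − v_2(den) = -2; compare against these criteria.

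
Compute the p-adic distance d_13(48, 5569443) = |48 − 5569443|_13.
d_13(48, 5569443) = 1/371293

Step 1 — x − y = 48 − 5569443 = -5569395. Step 2 — v_13(-5569395) = 5 (factor: -5569395 = −(13^5 · 15); the sign does not affect v_p). Step 3 — |x − y|_13 = 13^{-5} = 1/371293.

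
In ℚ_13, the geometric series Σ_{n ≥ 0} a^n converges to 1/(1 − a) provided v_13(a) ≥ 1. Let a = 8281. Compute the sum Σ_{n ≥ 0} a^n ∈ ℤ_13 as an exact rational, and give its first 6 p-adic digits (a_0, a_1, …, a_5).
Σ a^n = 1/(1 − a) = -1/8280;  first 6 digits = (1, 0, 10, 3, 9, 2)

v_13(a) = 2 ≥ 1, so the series converges in ℤ_13 to 1/(1 − a) = 1/(1 − 8281) = -1/8280. Expand this rational in ℤ_13: compute digits iteratively via d_i = x_i mod 13, x_{i+1} = (x_i − d_i)/13. The first 6 digits are (1, 0, 10, 3, 9, 2).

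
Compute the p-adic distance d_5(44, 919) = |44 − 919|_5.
d_5(44, 919) = 1/125

Step 1 — x − y = 44 − 919 = -875. Step 2 — v_5(-875) = 3 (factor: -875 = −(5^3 · 7); the sign does not affect v_p). Step 3 — |x − y|_5 = 5^{-3} = 1/125.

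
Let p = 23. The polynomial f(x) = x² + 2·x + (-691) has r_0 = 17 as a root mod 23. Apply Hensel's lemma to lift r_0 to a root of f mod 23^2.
r_1 = 86 (mod 529)

Hensel: r_{i+1} = r_i − f(r_i)·(f′(r_i))^{-1} mod 23^{i+2}, f′(x) = 2x + 2. Iterate:
  r_0 = 17 (mod 23)
  r_1 = 86 (mod 529)
Final: r = 86 satisfies f(r) ≡ 0 mod 23^2.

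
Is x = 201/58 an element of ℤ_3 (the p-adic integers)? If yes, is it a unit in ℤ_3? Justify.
x ∈ ℤ_3 but not a unit; v_3(x) = 1 > 0

ℤ_3 = {x ∈ ℚ_3 : v_3(x) ≥ 0} and ℤ_3^× = {x ∈ ℤ_3 : v_3(x) = 0}. Here v_3(201/58) = v_3(num) − v_3(den) = 1; compare against these criteria.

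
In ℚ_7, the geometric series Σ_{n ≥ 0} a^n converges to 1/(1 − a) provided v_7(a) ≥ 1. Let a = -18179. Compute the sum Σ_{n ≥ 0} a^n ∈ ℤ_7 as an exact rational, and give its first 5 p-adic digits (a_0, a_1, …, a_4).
Σ a^n = 1/(1 − a) = 1/18180;  first 5 digits = (1, 0, 0, 3, 6)

v_7(a) = 3 ≥ 1, so the series converges in ℤ_7 to 1/(1 − a) = 1/(1 − (-18179)) = 1/18180. Expand this rational in ℤ_7: compute digits iteratively via d_i = x_i mod 7, x_{i+1} = (x_i − d_i)/7. The first 5 digits are (1, 0, 0, 3, 6).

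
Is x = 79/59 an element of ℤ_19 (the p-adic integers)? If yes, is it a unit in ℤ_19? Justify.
x ∈ ℤ_19^× (unit); v_19(x) = 0

ℤ_19 = {x ∈ ℚ_19 : v_19(x) ≥ 0} and ℤ_19^× = {x ∈ ℤ_19 : v_19(x) = 0}. Here v_19(79/59) = v_19(num) − v_19(den) = 0; compare against these criteria.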